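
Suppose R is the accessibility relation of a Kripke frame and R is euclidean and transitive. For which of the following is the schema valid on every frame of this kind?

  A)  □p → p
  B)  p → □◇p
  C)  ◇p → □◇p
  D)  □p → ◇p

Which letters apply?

C

(A) □p → p is axiom T; it is valid on a frame exactly when R is reflexive. Such an R need not be reflexive, so not valid.
(B) p → □◇p is axiom B, which corresponds to symmetry. Such an R need not be symmetric — not valid.
(C) ◇p → □◇p is axiom 5; it is valid on a frame exactly when R is euclidean. Every such R is euclidean, so valid.
(D) axiom D: valid iff R is serial. Such an R need not be serial — not valid.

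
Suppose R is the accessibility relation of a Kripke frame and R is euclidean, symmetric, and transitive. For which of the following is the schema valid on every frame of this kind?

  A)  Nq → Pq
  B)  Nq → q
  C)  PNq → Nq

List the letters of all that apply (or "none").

C

(A) axiom D: valid iff R is serial. Such an R need not be serial — not valid.
(B) Nq → q is axiom T; it is valid on a frame exactly when R is reflexive. Such an R need not be reflexive, so not valid.
(C) the dual of axiom 5: valid iff R is euclidean. Every such R is euclidean — valid.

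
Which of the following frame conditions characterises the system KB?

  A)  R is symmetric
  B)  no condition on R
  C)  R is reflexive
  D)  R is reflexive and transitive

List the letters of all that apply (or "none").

(A) KB is sound and complete for exactly this class.
(B) this class determines K, not KB.
(C) this class determines T (= KT), not KB.
(D) this class determines S4, not KB.

A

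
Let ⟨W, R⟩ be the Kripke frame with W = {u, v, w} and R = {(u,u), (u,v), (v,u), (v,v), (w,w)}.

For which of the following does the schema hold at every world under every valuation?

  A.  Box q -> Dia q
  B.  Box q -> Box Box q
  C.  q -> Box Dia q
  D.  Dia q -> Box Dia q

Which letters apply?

R is symmetric: every R-edge is matched by its reverse.
R is transitive: R is closed under composition.
R is euclidean: any two R-successors of the same world are R-related.
R is serial: every world has an R-successor.
(A) Box q -> Dia q (axiom D) characterises the serial frames. R is serial — valid.
(B) Box q -> Box Box q is axiom 4; it is valid on a frame exactly when R is transitive. R is transitive, so valid.
(C) q -> Box Dia q is axiom B, which corresponds to symmetry. R is symmetric — valid.
(D) Dia q -> Box Dia q is axiom 5, which corresponds to the euclidean property. R is euclidean — valid.

A, B, C, D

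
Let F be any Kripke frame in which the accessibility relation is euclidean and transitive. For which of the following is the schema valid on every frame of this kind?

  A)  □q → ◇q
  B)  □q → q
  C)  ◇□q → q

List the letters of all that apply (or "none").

none

(A) axiom D: valid iff R is serial. Such an R need not be serial — not valid.
(B) axiom T: valid iff R is reflexive. Such an R need not be reflexive — not valid.
(C) ◇□q → q (the dual of axiom B) characterises the symmetric frames. Such an R need not be symmetric — not valid.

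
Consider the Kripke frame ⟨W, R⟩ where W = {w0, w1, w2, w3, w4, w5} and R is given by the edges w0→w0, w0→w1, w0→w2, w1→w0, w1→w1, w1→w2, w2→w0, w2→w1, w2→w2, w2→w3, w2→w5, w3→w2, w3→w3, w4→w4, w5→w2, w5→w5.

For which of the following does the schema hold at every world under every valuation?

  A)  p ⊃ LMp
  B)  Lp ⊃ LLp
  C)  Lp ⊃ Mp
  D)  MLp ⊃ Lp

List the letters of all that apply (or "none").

A, C

R is symmetric: every R-edge is matched by its reverse.
R is not transitive: w0 R w2 and w2 R w3 but not w0 R w3.
R is not euclidean: w2 R w0 and w2 R w3 but not w0 R w3.
R is serial: every world has an R-successor.
(A) p ⊃ LMp (axiom B) characterises the symmetric frames. R is symmetric — valid.
(B) Lp ⊃ LLp (axiom 4) characterises the transitive frames. R is not transitive — not valid.
(C) Lp ⊃ Mp (axiom D) characterises the serial frames. R is serial — valid.
(D) MLp ⊃ Lp (the dual of axiom 5) characterises the euclidean frames. R is not euclidean — not valid.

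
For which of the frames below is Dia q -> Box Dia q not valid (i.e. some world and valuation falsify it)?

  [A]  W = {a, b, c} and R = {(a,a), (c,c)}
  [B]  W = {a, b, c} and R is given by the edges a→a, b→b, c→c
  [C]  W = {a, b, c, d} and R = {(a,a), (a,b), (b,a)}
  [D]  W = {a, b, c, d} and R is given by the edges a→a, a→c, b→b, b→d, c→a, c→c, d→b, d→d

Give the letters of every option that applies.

C

The schema Dia q -> Box Dia q is axiom 5; it is valid on a frame iff R is euclidean.
(A) R is euclidean (any two R-successors of the same world are R-related), so the schema is valid here.
(B) R is euclidean (any two R-successors of the same world are R-related), so the schema is valid here.
(C) R is not euclidean (a R b and a R b but not b R b), so the schema fails here.
(D) R is euclidean (any two R-successors of the same world are R-related), so the schema is valid here.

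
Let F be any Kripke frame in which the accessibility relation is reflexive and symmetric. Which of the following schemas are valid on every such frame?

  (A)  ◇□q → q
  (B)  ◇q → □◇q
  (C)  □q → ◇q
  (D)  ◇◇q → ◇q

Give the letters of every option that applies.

Reflexive relations are serial.
(A) ◇□q → q is the dual of axiom B; it is valid on a frame exactly when R is symmetric. Every such R is symmetric, so valid.
(B) ◇q → □◇q is axiom 5; it is valid on a frame exactly when R is euclidean. Such an R need not be euclidean, so not valid.
(C) □q → ◇q (axiom D) characterises the serial frames. Every such R is serial — valid.
(D) the dual of axiom 4: valid iff R is transitive. Such an R need not be transitive — not valid.

A, C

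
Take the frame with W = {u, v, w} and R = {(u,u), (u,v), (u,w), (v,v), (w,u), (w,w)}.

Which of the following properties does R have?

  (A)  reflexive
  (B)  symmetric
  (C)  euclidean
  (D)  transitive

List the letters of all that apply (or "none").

(A) reflexive: each world relates to itself.
(B) not symmetric: u R v but not v R u.
(C) not euclidean: u R v and u R u but not v R u.
(D) not transitive: w R u and u R v but not w R v.

A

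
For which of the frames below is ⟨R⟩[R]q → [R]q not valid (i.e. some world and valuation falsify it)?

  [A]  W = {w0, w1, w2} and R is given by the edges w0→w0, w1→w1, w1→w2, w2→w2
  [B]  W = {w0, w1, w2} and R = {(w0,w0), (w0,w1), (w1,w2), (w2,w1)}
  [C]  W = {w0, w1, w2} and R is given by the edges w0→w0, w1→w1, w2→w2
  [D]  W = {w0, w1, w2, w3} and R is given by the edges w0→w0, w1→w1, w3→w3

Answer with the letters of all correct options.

The schema ⟨R⟩[R]q → [R]q is the dual of axiom 5; it is valid on a frame iff R is euclidean.
(A) R is not euclidean (w1 R w2 and w1 R w1 but not w2 R w1), so the schema fails here.
(B) R is not euclidean (w0 R w1 and w0 R w0 but not w1 R w0), so the schema fails here.
(C) R is euclidean (any two R-successors of the same world are R-related), so the schema is valid here.
(D) R is euclidean (any two R-successors of the same world are R-related), so the schema is valid here.

A, B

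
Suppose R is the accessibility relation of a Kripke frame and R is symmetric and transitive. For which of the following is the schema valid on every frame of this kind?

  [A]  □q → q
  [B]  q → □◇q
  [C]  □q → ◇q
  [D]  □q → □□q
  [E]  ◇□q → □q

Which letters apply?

A symmetric transitive relation is euclidean (uRv and uRw give vRu by symmetry, then vRw by transitivity).
(A) □q → q (axiom T) characterises the reflexive frames. Such an R need not be reflexive — not valid.
(B) axiom B: valid iff R is symmetric. Every such R is symmetric — valid.
(C) □q → ◇q is axiom D, which corresponds to seriality. Such an R need not be serial — not valid.
(D) □q → □□q (axiom 4) characterises the transitive frames. Every such R is transitive — valid.
(E) ◇□q → □q (the dual of axiom 5) characterises the euclidean frames. Every such R is euclidean — valid.

B, D, E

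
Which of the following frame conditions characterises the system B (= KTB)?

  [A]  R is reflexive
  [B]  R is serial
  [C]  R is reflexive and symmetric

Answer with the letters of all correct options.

C

(A) this class determines T (= KT), not B (= KTB).
(B) this class determines D, not B (= KTB).
(C) B (= KTB) is sound and complete for exactly this class.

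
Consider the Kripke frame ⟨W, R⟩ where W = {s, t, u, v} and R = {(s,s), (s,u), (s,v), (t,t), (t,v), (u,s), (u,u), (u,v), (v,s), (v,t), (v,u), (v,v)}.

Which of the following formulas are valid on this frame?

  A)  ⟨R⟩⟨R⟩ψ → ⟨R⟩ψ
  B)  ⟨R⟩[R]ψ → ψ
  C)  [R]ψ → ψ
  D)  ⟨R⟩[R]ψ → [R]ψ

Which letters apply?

R is reflexive: each world relates to itself.
R is symmetric: every R-edge is matched by its reverse.
R is not transitive: s R v and v R t but not s R t.
R is not euclidean: v R s and v R t but not s R t.
(A) ⟨R⟩⟨R⟩ψ → ⟨R⟩ψ (the dual of axiom 4) characterises the transitive frames. R is not transitive — not valid.
(B) ⟨R⟩[R]ψ → ψ is the dual of axiom B; it is valid on a frame exactly when R is symmetric. R is symmetric, so valid.
(C) [R]ψ → ψ is axiom T, which corresponds to reflexivity. R is reflexive — valid.
(D) ⟨R⟩[R]ψ → [R]ψ (the dual of axiom 5) characterises the euclidean frames. R is not euclidean — not valid.

B, C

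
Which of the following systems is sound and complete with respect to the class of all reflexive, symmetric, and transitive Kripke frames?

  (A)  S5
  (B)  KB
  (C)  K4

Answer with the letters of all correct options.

A

(A) S5 is determined by exactly this class.
(B) KB is determined by the class of symmetric frames.
(C) K4 is determined by the class of transitive frames.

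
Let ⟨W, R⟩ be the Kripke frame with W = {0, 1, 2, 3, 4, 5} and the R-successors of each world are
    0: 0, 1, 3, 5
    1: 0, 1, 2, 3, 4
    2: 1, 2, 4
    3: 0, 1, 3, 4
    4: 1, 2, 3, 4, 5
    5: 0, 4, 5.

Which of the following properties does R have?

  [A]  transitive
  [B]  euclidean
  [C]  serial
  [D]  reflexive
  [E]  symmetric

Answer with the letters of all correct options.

C, D, E

(A) not transitive: 0 R 1 and 1 R 2 but not 0 R 2.
(B) not euclidean: 0 R 1 and 0 R 5 but not 1 R 5.
(C) serial: every world has an R-successor.
(D) reflexive: each world relates to itself.
(E) symmetric: every R-edge is matched by its reverse.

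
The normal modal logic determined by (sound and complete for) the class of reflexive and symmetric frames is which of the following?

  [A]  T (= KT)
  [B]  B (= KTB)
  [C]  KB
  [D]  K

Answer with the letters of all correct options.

(A) T (= KT) is determined by the class of reflexive frames.
(B) B (= KTB) is determined by exactly this class.
(C) KB is determined by the class of symmetric frames.
(D) K is determined by the class of arbitrary frames.

B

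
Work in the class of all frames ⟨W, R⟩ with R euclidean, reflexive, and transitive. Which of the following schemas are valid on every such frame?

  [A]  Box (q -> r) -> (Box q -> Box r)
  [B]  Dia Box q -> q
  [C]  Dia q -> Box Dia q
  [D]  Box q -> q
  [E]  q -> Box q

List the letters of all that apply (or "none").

A, B, C, D

A relation that is euclidean, reflexive, and transitive is also serial and symmetric.
(A) this is just K, valid on every normal frame.
(B) Dia Box q -> q (the dual of axiom B) characterises the symmetric frames. Every such R is symmetric — valid.
(C) axiom 5: valid iff R is euclidean. Every such R is euclidean — valid.
(D) axiom T: valid iff R is reflexive. Every such R is reflexive — valid.
(E) q -> Box q is equivalent to ◇p→p; it holds exactly when R ⊆ identity. Such an R need not be a subset of the identity — not valid.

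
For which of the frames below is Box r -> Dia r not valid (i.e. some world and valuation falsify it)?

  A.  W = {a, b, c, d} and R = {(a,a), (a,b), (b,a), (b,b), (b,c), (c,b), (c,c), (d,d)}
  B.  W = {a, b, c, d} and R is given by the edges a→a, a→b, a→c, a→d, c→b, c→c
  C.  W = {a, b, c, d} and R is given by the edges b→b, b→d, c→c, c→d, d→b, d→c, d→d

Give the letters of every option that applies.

The schema Box r -> Dia r is axiom D; it is valid on a frame iff R is serial.
(A) R is serial (every world has an R-successor), so the schema is valid here.
(B) R is not serial (b has no R-successor), so the schema fails here.
(C) R is not serial (a has no R-successor), so the schema fails here.

B, C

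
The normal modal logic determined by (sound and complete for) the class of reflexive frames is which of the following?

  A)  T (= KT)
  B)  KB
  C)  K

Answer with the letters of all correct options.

(A) T (= KT) is determined by exactly this class.
(B) KB is determined by the class of symmetric frames.
(C) K is determined by the class of arbitrary frames.

A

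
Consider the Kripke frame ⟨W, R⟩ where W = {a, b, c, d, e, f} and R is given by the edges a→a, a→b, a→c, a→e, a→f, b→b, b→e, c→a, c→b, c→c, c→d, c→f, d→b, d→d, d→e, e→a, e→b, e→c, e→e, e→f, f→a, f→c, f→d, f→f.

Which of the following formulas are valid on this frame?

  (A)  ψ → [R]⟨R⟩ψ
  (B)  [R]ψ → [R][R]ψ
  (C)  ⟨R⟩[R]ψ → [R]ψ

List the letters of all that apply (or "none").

none

R is not symmetric: a R b but not b R a.
R is not transitive: a R c and c R d but not a R d.
R is not euclidean: a R b and a R a but not b R a.
(A) axiom B: valid iff R is symmetric. R is not symmetric — not valid.
(B) axiom 4: valid iff R is transitive. R is not transitive — not valid.
(C) ⟨R⟩[R]ψ → [R]ψ is the dual of axiom 5, which corresponds to the euclidean property. R is not euclidean — not valid.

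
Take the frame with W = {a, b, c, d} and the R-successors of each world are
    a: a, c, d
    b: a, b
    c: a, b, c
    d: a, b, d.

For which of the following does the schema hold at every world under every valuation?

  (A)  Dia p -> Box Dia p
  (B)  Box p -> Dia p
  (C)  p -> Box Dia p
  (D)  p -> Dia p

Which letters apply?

B, D

R is reflexive: each world relates to itself.
R is not symmetric: b R a but not a R b.
R is not euclidean: a R c and a R d but not c R d.
R is serial: every world has an R-successor.
(A) axiom 5: valid iff R is euclidean. R is not euclidean — not valid.
(B) Box p -> Dia p (axiom D) characterises the serial frames. R is serial — valid.
(C) axiom B: valid iff R is symmetric. R is not symmetric — not valid.
(D) the dual of axiom T: valid iff R is reflexive. R is reflexive — valid.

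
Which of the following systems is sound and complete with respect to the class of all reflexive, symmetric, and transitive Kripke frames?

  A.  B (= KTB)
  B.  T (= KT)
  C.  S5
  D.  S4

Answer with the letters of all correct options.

(A) B (= KTB) is determined by the class of reflexive and symmetric frames.
(B) T (= KT) is determined by the class of reflexive frames.
(C) S5 is determined by exactly this class.
(D) S4 is determined by the class of reflexive and transitive frames.

C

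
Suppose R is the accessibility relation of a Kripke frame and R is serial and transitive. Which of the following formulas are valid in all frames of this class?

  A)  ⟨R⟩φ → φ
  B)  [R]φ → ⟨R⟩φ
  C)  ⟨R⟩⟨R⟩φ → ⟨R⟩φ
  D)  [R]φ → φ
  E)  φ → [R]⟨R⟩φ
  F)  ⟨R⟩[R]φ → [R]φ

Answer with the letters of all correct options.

B, C

(A) ⟨R⟩φ → φ is valid only on frames where every R-edge is a self-loop. Such an R need not be a subset of the identity — not valid.
(B) [R]φ → ⟨R⟩φ is axiom D, which corresponds to seriality. Every such R is serial — valid.
(C) ⟨R⟩⟨R⟩φ → ⟨R⟩φ (the dual of axiom 4) characterises the transitive frames. Every such R is transitive — valid.
(D) [R]φ → φ is axiom T, which corresponds to reflexivity. Such an R need not be reflexive — not valid.
(E) φ → [R]⟨R⟩φ is axiom B; it is valid on a frame exactly when R is symmetric. Such an R need not be symmetric, so not valid.
(F) the dual of axiom 5: valid iff R is euclidean. Such an R need not be euclidean — not valid.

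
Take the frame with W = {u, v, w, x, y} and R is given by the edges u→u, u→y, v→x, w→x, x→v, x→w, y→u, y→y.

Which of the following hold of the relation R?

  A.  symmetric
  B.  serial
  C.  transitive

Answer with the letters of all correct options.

(A) symmetric: every R-edge is matched by its reverse.
(B) serial: every world has an R-successor.
(C) not transitive: v R x and x R v but not v R v.

A, B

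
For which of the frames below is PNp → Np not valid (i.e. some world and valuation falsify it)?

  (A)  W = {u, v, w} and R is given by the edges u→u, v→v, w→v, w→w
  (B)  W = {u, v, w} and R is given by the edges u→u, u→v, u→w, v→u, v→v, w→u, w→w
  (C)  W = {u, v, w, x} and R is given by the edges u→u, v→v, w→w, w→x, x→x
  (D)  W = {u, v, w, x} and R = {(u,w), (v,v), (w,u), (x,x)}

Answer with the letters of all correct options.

The schema PNp → Np is the dual of axiom 5; it is valid on a frame iff R is euclidean.
(A) R is not euclidean (w R v and w R w but not v R w), so the schema fails here.
(B) R is not euclidean (u R v and u R w but not v R w), so the schema fails here.
(C) R is not euclidean (w R x and w R w but not x R w), so the schema fails here.
(D) R is not euclidean (u R w and u R w but not w R w), so the schema fails here.

A, B, C, D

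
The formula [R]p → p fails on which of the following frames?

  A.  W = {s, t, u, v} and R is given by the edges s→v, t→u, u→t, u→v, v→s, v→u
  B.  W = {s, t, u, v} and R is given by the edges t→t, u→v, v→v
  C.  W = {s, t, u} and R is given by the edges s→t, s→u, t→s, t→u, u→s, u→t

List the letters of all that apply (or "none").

The schema [R]p → p is axiom T; it is valid on a frame iff R is reflexive.
(A) R is not reflexive (not s R s), so the schema fails here.
(B) R is not reflexive (not s R s), so the schema fails here.
(C) R is not reflexive (not s R s), so the schema fails here.

A, B, C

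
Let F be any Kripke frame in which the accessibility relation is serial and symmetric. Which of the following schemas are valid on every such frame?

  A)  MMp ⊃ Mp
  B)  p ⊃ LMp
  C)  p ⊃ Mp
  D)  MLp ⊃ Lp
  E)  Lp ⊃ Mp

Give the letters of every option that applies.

B, E

(A) the dual of axiom 4: valid iff R is transitive. Such an R need not be transitive — not valid.
(B) axiom B: valid iff R is symmetric. Every such R is symmetric — valid.
(C) p ⊃ Mp (the dual of axiom T) characterises the reflexive frames. Such an R need not be reflexive — not valid.
(D) MLp ⊃ Lp is the dual of axiom 5, which corresponds to the euclidean property. Such an R need not be euclidean — not valid.
(E) Lp ⊃ Mp (axiom D) characterises the serial frames. Every such R is serial — valid.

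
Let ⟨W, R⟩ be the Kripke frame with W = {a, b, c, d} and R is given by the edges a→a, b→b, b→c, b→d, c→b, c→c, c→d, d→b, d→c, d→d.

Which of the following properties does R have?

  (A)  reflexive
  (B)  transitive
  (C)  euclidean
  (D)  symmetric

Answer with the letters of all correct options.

(A) reflexive: each world relates to itself.
(B) transitive: R is closed under composition.
(C) euclidean: any two R-successors of the same world are R-related.
(D) symmetric: every R-edge is matched by its reverse.

A, B, C, D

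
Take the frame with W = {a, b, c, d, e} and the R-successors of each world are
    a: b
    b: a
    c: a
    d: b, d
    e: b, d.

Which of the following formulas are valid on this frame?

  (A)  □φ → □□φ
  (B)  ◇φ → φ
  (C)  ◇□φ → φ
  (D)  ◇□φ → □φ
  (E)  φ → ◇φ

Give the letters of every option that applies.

R is not reflexive: not a R a.
R is not symmetric: c R a but not a R c.
R is not transitive: a R b and b R a but not a R a.
R is not euclidean: d R b and d R d but not b R d.
R is not a subset of the identity: a R b with a ≠ b.
(A) □φ → □□φ is axiom 4; it is valid on a frame exactly when R is transitive. R is not transitive, so not valid.
(B) ◇φ → φ is the converse of T; it holds exactly when R ⊆ identity. Here R ⊄ identity — not valid.
(C) ◇□φ → φ (the dual of axiom B) characterises the symmetric frames. R is not symmetric — not valid.
(D) ◇□φ → □φ (the dual of axiom 5) characterises the euclidean frames. R is not euclidean — not valid.
(E) φ → ◇φ is the dual of axiom T, which corresponds to reflexivity. R is not reflexive — not valid.

none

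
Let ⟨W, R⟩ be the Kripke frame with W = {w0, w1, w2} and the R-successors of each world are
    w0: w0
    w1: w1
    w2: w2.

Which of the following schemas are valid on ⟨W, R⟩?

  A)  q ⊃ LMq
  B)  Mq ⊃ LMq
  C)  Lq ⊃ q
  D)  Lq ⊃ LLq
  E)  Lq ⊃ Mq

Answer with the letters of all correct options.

A, B, C, D, E

R is reflexive: each world relates to itself.
R is symmetric: every R-edge is matched by its reverse.
R is transitive: R is closed under composition.
R is euclidean: any two R-successors of the same world are R-related.
R is serial: every world has an R-successor.
(A) q ⊃ LMq is axiom B, which corresponds to symmetry. R is symmetric — valid.
(B) Mq ⊃ LMq (axiom 5) characterises the euclidean frames. R is euclidean — valid.
(C) Lq ⊃ q is axiom T, which corresponds to reflexivity. R is reflexive — valid.
(D) Lq ⊃ LLq is axiom 4, which corresponds to transitivity. R is transitive — valid.
(E) Lq ⊃ Mq is axiom D; it is valid on a frame exactly when R is serial. R is serial, so valid.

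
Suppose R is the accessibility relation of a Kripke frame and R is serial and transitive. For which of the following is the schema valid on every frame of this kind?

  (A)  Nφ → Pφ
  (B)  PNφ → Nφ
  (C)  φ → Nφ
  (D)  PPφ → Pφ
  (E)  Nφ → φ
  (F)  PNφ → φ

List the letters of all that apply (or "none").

(A) Nφ → Pφ (axiom D) characterises the serial frames. Every such R is serial — valid.
(B) PNφ → Nφ is the dual of axiom 5; it is valid on a frame exactly when R is euclidean. Such an R need not be euclidean, so not valid.
(C) φ → Nφ is valid only on frames where every R-edge is a self-loop. Such an R need not be a subset of the identity — not valid.
(D) PPφ → Pφ is the dual of axiom 4; it is valid on a frame exactly when R is transitive. Every such R is transitive, so valid.
(E) Nφ → φ is axiom T, which corresponds to reflexivity. Such an R need not be reflexive — not valid.
(F) the dual of axiom B: valid iff R is symmetric. Such an R need not be symmetric — not valid.

A, D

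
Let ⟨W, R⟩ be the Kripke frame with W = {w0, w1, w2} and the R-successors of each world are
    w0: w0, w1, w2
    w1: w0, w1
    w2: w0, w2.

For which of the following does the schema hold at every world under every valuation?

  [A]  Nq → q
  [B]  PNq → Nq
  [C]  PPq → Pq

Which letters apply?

A

R is reflexive: each world relates to itself.
R is not transitive: w1 R w0 and w0 R w2 but not w1 R w2.
R is not euclidean: w0 R w1 and w0 R w2 but not w1 R w2.
(A) axiom T: valid iff R is reflexive. R is reflexive — valid.
(B) PNq → Nq is the dual of axiom 5; it is valid on a frame exactly when R is euclidean. R is not euclidean, so not valid.
(C) PPq → Pq is the dual of axiom 4, which corresponds to transitivity. R is not transitive — not valid.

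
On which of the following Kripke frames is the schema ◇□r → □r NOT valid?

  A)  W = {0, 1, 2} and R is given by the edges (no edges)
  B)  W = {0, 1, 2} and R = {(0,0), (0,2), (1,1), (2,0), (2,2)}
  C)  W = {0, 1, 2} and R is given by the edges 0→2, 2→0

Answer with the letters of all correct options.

The schema ◇□r → □r is the dual of axiom 5; it is valid on a frame iff R is euclidean.
(A) R is euclidean (any two R-successors of the same world are R-related), so the schema is valid here.
(B) R is euclidean (any two R-successors of the same world are R-related), so the schema is valid here.
(C) R is not euclidean (0 R 2 and 0 R 2 but not 2 R 2), so the schema fails here.

C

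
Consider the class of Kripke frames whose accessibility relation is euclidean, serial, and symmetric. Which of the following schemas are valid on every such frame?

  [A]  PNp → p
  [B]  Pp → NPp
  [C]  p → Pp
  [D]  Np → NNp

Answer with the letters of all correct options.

Serial, symmetric and euclidean together give transitive (from symmetry + euclidean) and then reflexive; the relation is an equivalence.
(A) PNp → p is the dual of axiom B; it is valid on a frame exactly when R is symmetric. Every such R is symmetric, so valid.
(B) Pp → NPp is axiom 5; it is valid on a frame exactly when R is euclidean. Every such R is euclidean, so valid.
(C) p → Pp is the dual of axiom T; it is valid on a frame exactly when R is reflexive. Every such R is reflexive, so valid.
(D) Np → NNp is axiom 4, which corresponds to transitivity. Every such R is transitive — valid.

A, B, C, D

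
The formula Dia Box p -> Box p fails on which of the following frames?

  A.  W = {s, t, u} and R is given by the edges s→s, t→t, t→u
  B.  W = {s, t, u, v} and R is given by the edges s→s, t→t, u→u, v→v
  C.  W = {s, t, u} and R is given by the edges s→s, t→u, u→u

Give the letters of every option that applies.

A

The schema Dia Box p -> Box p is the dual of axiom 5; it is valid on a frame iff R is euclidean.
(A) R is not euclidean (t R u and t R t but not u R t), so the schema fails here.
(B) R is euclidean (any two R-successors of the same world are R-related), so the schema is valid here.
(C) R is euclidean (any two R-successors of the same world are R-related), so the schema is valid here.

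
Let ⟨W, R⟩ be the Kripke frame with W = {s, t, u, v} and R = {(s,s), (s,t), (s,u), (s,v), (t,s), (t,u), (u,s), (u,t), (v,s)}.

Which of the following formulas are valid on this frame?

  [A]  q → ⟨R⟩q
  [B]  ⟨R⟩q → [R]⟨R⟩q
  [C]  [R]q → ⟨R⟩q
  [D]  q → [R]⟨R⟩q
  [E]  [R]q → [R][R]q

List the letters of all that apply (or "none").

C, D

R is not reflexive: not t R t.
R is symmetric: every R-edge is matched by its reverse.
R is not transitive: t R s and s R t but not t R t.
R is not euclidean: s R t and s R v but not t R v.
R is serial: every world has an R-successor.
(A) q → ⟨R⟩q (the dual of axiom T) characterises the reflexive frames. R is not reflexive — not valid.
(B) ⟨R⟩q → [R]⟨R⟩q is axiom 5; it is valid on a frame exactly when R is euclidean. R is not euclidean, so not valid.
(C) [R]q → ⟨R⟩q is axiom D, which corresponds to seriality. R is serial — valid.
(D) q → [R]⟨R⟩q is axiom B, which corresponds to symmetry. R is symmetric — valid.
(E) axiom 4: valid iff R is transitive. R is not transitive — not valid.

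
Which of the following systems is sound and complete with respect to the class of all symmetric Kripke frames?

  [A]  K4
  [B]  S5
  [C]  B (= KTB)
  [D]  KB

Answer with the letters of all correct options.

(A) K4 is determined by the class of transitive frames.
(B) S5 is determined by the class of reflexive, symmetric, and transitive frames.
(C) B (= KTB) is determined by the class of reflexive and symmetric frames.
(D) KB is determined by exactly this class.

D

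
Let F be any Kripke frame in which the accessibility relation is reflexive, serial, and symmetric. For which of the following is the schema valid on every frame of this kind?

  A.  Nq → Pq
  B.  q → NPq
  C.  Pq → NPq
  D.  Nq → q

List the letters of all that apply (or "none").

(A) Nq → Pq (axiom D) characterises the serial frames. Every such R is serial — valid.
(B) q → NPq is axiom B, which corresponds to symmetry. Every such R is symmetric — valid.
(C) Pq → NPq (axiom 5) characterises the euclidean frames. Such an R need not be euclidean — not valid.
(D) Nq → q is axiom T, which corresponds to reflexivity. Every such R is reflexive — valid.

A, B, D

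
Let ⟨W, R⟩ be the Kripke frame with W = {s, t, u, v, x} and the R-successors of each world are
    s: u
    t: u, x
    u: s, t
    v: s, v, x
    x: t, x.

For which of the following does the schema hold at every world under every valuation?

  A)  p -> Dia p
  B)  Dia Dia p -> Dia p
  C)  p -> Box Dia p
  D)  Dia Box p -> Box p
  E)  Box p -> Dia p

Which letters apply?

E

R is not reflexive: not s R s.
R is not symmetric: v R s but not s R v.
R is not transitive: s R u and u R s but not s R s.
R is not euclidean: t R u and t R x but not u R x.
R is serial: every world has an R-successor.
(A) the dual of axiom T: valid iff R is reflexive. R is not reflexive — not valid.
(B) Dia Dia p -> Dia p is the dual of axiom 4; it is valid on a frame exactly when R is transitive. R is not transitive, so not valid.
(C) p -> Box Dia p is axiom B; it is valid on a frame exactly when R is symmetric. R is not symmetric, so not valid.
(D) Dia Box p -> Box p (the dual of axiom 5) characterises the euclidean frames. R is not euclidean — not valid.
(E) Box p -> Dia p is axiom D, which corresponds to seriality. R is serial — valid.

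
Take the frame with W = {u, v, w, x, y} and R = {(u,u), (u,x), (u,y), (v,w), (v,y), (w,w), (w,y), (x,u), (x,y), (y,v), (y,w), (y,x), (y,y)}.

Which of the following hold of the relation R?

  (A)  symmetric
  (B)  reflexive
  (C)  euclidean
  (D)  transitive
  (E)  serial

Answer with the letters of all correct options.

E

(A) not symmetric: u R y but not y R u.
(B) not reflexive: not v R v.
(C) not euclidean: u R y and u R u but not y R u.
(D) not transitive: u R y and y R v but not u R v.
(E) serial: every world has an R-successor.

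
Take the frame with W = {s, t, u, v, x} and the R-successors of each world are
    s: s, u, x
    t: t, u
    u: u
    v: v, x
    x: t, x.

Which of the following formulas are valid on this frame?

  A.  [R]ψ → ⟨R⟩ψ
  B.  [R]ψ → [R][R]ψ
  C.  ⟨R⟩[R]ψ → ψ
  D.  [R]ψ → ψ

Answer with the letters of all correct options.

A, D

R is reflexive: each world relates to itself.
R is not symmetric: s R u but not u R s.
R is not transitive: s R x and x R t but not s R t.
R is serial: every world has an R-successor.
(A) [R]ψ → ⟨R⟩ψ is axiom D, which corresponds to seriality. R is serial — valid.
(B) [R]ψ → [R][R]ψ is axiom 4, which corresponds to transitivity. R is not transitive — not valid.
(C) ⟨R⟩[R]ψ → ψ is the dual of axiom B; it is valid on a frame exactly when R is symmetric. R is not symmetric, so not valid.
(D) [R]ψ → ψ is axiom T, which corresponds to reflexivity. R is reflexive — valid.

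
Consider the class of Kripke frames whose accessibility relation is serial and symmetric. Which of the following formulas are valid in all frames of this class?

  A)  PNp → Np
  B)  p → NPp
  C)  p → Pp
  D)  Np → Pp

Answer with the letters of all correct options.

(A) the dual of axiom 5: valid iff R is euclidean. Such an R need not be euclidean — not valid.
(B) p → NPp is axiom B, which corresponds to symmetry. Every such R is symmetric — valid.
(C) p → Pp is the dual of axiom T; it is valid on a frame exactly when R is reflexive. Such an R need not be reflexive, so not valid.
(D) Np → Pp (axiom D) characterises the serial frames. Every such R is serial — valid.

B, D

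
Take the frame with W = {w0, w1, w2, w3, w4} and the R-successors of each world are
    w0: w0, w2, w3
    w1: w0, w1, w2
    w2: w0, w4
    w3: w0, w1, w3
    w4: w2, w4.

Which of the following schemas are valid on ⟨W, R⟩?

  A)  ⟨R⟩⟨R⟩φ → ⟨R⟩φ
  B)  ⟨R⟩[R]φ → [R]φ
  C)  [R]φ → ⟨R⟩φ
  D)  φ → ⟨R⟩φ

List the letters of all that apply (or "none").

C

R is not reflexive: not w2 R w2.
R is not transitive: w0 R w2 and w2 R w4 but not w0 R w4.
R is not euclidean: w0 R w2 and w0 R w3 but not w2 R w3.
R is serial: every world has an R-successor.
(A) the dual of axiom 4: valid iff R is transitive. R is not transitive — not valid.
(B) ⟨R⟩[R]φ → [R]φ is the dual of axiom 5; it is valid on a frame exactly when R is euclidean. R is not euclidean, so not valid.
(C) axiom D: valid iff R is serial. R is serial — valid.
(D) φ → ⟨R⟩φ is the dual of axiom T, which corresponds to reflexivity. R is not reflexive — not valid.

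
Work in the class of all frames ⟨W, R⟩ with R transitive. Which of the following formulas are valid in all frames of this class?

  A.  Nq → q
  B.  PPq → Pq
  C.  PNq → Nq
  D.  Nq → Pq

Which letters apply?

B

(A) Nq → q (axiom T) characterises the reflexive frames. Such an R need not be reflexive — not valid.
(B) PPq → Pq is the dual of axiom 4, which corresponds to transitivity. Every such R is transitive — valid.
(C) PNq → Nq is the dual of axiom 5; it is valid on a frame exactly when R is euclidean. Such an R need not be euclidean, so not valid.
(D) Nq → Pq (axiom D) characterises the serial frames. Such an R need not be serial — not valid.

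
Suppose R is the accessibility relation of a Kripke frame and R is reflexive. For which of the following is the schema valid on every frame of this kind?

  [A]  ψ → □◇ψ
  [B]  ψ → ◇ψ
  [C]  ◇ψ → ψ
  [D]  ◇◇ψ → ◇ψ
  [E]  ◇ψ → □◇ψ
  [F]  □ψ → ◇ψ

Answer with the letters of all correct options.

B, F

A reflexive relation is serial.
(A) axiom B: valid iff R is symmetric. Such an R need not be symmetric — not valid.
(B) ψ → ◇ψ is the dual of axiom T; it is valid on a frame exactly when R is reflexive. Every such R is reflexive, so valid.
(C) ◇ψ → ψ is the converse of T; it holds exactly when R ⊆ identity. Such an R need not be a subset of the identity — not valid.
(D) ◇◇ψ → ◇ψ (the dual of axiom 4) characterises the transitive frames. Such an R need not be transitive — not valid.
(E) ◇ψ → □◇ψ (axiom 5) characterises the euclidean frames. Such an R need not be euclidean — not valid.
(F) □ψ → ◇ψ (axiom D) characterises the serial frames. Every such R is serial — valid.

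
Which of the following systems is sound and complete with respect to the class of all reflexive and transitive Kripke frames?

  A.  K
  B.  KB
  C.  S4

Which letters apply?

(A) K is determined by the class of arbitrary frames.
(B) KB is determined by the class of symmetric frames.
(C) S4 is determined by exactly this class.

C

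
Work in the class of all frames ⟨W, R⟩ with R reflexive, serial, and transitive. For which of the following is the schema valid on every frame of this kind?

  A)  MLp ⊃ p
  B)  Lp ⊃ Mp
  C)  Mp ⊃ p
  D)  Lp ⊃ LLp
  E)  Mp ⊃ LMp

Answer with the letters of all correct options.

B, D

(A) MLp ⊃ p is the dual of axiom B, which corresponds to symmetry. Such an R need not be symmetric — not valid.
(B) Lp ⊃ Mp (axiom D) characterises the serial frames. Every such R is serial — valid.
(C) Mp ⊃ p (the converse of T) corresponds to R being a subset of the identity. Such an R need not be a subset of the identity, so not valid.
(D) Lp ⊃ LLp is axiom 4; it is valid on a frame exactly when R is transitive. Every such R is transitive, so valid.
(E) Mp ⊃ LMp (axiom 5) characterises the euclidean frames. Such an R need not be euclidean — not valid.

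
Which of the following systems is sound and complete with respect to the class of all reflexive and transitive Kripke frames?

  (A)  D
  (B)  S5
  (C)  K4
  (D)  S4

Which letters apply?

D

(A) D is determined by the class of serial frames.
(B) S5 is determined by the class of reflexive, symmetric, and transitive frames.
(C) K4 is determined by the class of transitive frames.
(D) S4 is determined by exactly this class.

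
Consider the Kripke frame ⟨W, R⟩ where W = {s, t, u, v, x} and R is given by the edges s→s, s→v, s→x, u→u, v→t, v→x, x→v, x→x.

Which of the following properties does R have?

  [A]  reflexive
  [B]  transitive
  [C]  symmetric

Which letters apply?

(A) not reflexive: not t R t.
(B) not transitive: s R v and v R t but not s R t.
(C) not symmetric: s R v but not v R s.

none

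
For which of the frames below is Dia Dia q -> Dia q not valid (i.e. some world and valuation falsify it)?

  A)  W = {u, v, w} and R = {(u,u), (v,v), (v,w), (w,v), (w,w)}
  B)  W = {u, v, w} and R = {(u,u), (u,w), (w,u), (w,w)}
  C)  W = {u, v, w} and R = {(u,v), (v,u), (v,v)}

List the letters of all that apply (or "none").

The schema Dia Dia q -> Dia q is the dual of axiom 4; it is valid on a frame iff R is transitive.
(A) R is transitive (R is closed under composition), so the schema is valid here.
(B) R is transitive (R is closed under composition), so the schema is valid here.
(C) R is not transitive (u R v and v R u but not u R u), so the schema fails here.

C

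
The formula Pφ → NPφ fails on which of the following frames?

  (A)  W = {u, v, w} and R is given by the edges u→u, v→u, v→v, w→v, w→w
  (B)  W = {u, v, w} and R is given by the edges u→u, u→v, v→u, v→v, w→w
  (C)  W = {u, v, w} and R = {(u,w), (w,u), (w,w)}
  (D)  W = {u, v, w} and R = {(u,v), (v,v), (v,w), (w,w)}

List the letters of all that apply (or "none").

A, C, D

The schema Pφ → NPφ is axiom 5; it is valid on a frame iff R is euclidean.
(A) R is not euclidean (v R u and v R v but not u R v), so the schema fails here.
(B) R is euclidean (any two R-successors of the same world are R-related), so the schema is valid here.
(C) R is not euclidean (w R u and w R u but not u R u), so the schema fails here.
(D) R is not euclidean (v R w and v R v but not w R v), so the schema fails here.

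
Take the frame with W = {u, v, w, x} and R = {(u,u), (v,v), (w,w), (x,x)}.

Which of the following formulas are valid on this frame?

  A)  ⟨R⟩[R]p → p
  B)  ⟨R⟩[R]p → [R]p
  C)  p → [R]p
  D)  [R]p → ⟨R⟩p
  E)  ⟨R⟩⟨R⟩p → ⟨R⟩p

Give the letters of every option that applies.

A, B, C, D, E

R is symmetric: every R-edge is matched by its reverse.
R is transitive: R is closed under composition.
R is euclidean: any two R-successors of the same world are R-related.
R is serial: every world has an R-successor.
R is a subset of the identity: every R-edge is a self-loop.
(A) ⟨R⟩[R]p → p is the dual of axiom B, which corresponds to symmetry. R is symmetric — valid.
(B) ⟨R⟩[R]p → [R]p is the dual of axiom 5, which corresponds to the euclidean property. R is euclidean — valid.
(C) p → [R]p (equivalent to ◇p→p) corresponds to R being a subset of the identity. Here R ⊆ identity, so valid.
(D) axiom D: valid iff R is serial. R is serial — valid.
(E) ⟨R⟩⟨R⟩p → ⟨R⟩p is the dual of axiom 4; it is valid on a frame exactly when R is transitive. R is transitive, so valid.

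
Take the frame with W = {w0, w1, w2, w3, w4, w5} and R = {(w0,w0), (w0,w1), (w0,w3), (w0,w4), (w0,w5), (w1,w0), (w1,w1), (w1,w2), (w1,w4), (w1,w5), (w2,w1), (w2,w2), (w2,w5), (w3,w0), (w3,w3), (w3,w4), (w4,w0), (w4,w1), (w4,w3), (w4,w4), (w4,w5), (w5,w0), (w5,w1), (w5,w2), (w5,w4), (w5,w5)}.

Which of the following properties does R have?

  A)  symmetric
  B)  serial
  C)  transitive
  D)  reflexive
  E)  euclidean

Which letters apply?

A, B, D

(A) symmetric: every R-edge is matched by its reverse.
(B) serial: every world has an R-successor.
(C) not transitive: w0 R w1 and w1 R w2 but not w0 R w2.
(D) reflexive: each world relates to itself.
(E) not euclidean: w0 R w1 and w0 R w3 but not w1 R w3.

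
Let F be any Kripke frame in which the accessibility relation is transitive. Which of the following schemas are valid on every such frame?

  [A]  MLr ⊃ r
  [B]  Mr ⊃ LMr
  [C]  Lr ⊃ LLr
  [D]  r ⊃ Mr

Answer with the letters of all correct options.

(A) MLr ⊃ r is the dual of axiom B, which corresponds to symmetry. Such an R need not be symmetric — not valid.
(B) axiom 5: valid iff R is euclidean. Such an R need not be euclidean — not valid.
(C) axiom 4: valid iff R is transitive. Every such R is transitive — valid.
(D) the dual of axiom T: valid iff R is reflexive. Such an R need not be reflexive — not valid.

C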